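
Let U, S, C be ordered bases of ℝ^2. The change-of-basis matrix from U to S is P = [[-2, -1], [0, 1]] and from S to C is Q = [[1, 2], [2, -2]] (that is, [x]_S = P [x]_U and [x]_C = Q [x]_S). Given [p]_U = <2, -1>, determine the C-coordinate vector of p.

First [p]_S = P [p]_U = <-3, -1>.
Then [p]_C = Q [p]_S = <-5, -4>.

<-5, -4>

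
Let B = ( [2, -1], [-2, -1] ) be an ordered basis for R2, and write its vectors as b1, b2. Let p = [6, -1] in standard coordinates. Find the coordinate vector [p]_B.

We seek scalars with c_1 b1 + c_2 b2 = p; equivalently solve M c = p where the columns of M are b1, b2.
System: 2c_1 - 2c_2 = 6, -c_1 - c_2 = -1; solving gives c_1 = 2, c_2 = -1.
Check: 2b1 - b2 = [6, -1].

[2, -1]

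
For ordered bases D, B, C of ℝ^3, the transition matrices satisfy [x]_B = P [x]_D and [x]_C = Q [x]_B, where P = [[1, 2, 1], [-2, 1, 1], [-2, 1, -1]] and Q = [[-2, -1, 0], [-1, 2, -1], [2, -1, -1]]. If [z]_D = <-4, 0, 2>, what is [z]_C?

<-6, 16, -20>

First [z]_B = P [z]_D = <-2, 10, 6>.
Then [z]_C = Q [z]_B = <-6, 16, -20>.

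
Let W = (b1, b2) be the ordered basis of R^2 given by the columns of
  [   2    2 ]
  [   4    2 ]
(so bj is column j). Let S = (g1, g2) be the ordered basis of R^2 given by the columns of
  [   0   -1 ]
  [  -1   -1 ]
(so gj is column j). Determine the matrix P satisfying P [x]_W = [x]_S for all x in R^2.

[[-2, 0], [-2, -2]]

Let M have columns bj and N have columns gj. Then for every x, N [x]_S = x = M [x]_W, so P = N^(-1) M.
Since det N = -1, N^(-1) has integer entries; multiplying gives P = [[-2, 0], [-2, -2]].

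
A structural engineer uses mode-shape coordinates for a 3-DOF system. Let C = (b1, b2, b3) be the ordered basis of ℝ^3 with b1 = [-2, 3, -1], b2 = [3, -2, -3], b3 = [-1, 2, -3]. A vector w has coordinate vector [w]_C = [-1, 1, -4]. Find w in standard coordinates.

[9, -13, 10]

The coordinates say w = -b1 + b2 - 4b3; adding the scaled basis vectors gives [9, -13, 10].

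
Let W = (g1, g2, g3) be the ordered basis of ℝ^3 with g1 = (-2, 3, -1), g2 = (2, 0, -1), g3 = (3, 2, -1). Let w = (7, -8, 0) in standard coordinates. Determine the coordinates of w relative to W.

[w]_W is the unique c with M c = w, where M has columns g1, ..., g3.
Solving this 3x3 system gives c = (-2, 3, -1).
Check: -2g1 + 3g2 - g3 = (7, -8, 0).

(-2, 3, -1)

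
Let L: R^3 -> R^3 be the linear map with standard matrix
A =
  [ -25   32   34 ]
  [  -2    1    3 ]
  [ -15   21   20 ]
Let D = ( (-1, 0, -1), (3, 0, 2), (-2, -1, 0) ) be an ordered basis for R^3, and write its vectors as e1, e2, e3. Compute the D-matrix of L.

With P the matrix whose columns are e1, ..., e3, [L]_D = P^(-1) A P.
Column by column: L(e1) = A e1 = (-9, -1, -5); its D-coordinates (1, -2, 1) give column 1.
Continuing for each basis vector yields [L]_D = [[1, 1, -3], [-2, -2, 3], [1, 0, -3]].

[[1, 1, -3], [-2, -2, 3], [1, 0, -3]]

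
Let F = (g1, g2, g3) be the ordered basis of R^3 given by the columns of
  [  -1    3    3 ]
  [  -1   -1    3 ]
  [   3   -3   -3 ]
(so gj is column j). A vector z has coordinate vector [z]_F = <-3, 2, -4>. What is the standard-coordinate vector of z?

<-3, -11, -3>

The coordinates say z = -3g1 + 2g2 - 4g3; adding the scaled basis vectors gives <-3, -11, -3>.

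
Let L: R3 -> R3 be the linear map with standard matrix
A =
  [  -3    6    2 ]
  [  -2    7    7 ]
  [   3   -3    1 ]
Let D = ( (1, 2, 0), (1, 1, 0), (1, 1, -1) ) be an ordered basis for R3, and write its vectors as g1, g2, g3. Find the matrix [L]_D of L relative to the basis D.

The j-th column of [L]_D is [L(gj)]_D.
L(g1) = A g1 = (9, 12, -3) = 3g1 + 3g2 + 3g3, so column 1 is (3, 3, 3).
Repeating for g2, g3 and assembling the columns gives [[3, 2, -3], [3, 1, 3], [3, 0, 1]].

[[3, 2, -3], [3, 1, 3], [3, 0, 1]]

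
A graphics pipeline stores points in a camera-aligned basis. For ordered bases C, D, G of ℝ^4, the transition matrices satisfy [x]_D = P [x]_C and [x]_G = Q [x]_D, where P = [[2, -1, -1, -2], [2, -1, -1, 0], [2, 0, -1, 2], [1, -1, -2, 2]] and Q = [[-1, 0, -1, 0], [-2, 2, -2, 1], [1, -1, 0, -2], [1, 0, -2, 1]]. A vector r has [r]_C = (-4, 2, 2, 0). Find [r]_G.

Apply P to get D-coordinates (-12, -12, -10, -10), then Q to get G-coordinates.
The result is [r]_G = (22, 10, 20, -2).

(22, 10, 20, -2)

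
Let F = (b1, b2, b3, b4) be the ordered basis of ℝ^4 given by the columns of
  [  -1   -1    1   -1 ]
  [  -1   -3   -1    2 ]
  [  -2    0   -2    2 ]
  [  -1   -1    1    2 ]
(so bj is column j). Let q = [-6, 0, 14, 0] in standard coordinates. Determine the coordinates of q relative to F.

[q]_F is the unique c with M c = q, where M has columns b1, ..., b4.
Gaussian elimination on [M | q] yields c = (-2, 3, -3, 2).
Check: -2b1 + 3b2 - 3b3 + 2b4 = [-6, 0, 14, 0].

[-2, 3, -3, 2]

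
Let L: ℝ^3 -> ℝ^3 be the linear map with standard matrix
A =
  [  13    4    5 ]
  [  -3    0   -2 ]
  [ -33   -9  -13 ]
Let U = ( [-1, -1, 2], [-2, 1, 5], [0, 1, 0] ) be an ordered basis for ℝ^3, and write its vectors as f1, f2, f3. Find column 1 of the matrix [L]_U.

[3, 2, 0]

Compute L(f1) = A f1 = [-7, -1, 16] in standard coordinates.
Then write this in U-coordinates: solve for y in y_1 f1 + ... + y_3 f3 = [-7, -1, 16].
This gives y = [3, 2, 0], which is column 1 of [L]_U.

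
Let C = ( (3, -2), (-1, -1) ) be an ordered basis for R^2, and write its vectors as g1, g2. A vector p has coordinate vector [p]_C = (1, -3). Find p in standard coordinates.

(6, 1)

p = M [p]_C, where M has columns g1, g2.
Carrying out the matrix-vector product, p = (6, 1).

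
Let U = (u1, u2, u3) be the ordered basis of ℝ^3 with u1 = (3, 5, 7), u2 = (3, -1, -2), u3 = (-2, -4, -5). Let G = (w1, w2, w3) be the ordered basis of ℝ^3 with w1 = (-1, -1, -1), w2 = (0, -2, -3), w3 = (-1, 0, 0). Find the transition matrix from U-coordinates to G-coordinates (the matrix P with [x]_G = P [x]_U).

Take x = uj: its U-coordinates are the j-th standard unit vector, so P e_j — column j of P — equals [uj]_G.
u1 = -w1 - 2w2 - 2w3, giving column 1 = (-1, -2, -2); repeating for each j gives P = [[-1, -1, 2], [-2, 1, 1], [-2, -2, 0]].

[[-1, -1, 2], [-2, 1, 1], [-2, -2, 0]]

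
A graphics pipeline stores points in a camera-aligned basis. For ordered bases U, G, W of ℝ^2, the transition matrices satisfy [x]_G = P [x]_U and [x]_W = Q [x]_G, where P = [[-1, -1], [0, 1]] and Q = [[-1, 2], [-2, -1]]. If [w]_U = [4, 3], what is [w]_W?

[13, 11]

First [w]_G = P [w]_U = [-7, 3].
Then [w]_W = Q [w]_G = [13, 11].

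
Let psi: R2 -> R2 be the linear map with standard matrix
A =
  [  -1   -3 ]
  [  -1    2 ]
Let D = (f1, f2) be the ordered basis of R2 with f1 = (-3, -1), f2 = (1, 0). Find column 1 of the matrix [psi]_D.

(-1, 3)

Compute psi(f1) = A f1 = (6, 1) in standard coordinates.
Then write this in D-coordinates: solve for y in y_1 f1 + y_2 f2 = (6, 1).
This gives y = (-1, 3), which is column 1 of [psi]_D.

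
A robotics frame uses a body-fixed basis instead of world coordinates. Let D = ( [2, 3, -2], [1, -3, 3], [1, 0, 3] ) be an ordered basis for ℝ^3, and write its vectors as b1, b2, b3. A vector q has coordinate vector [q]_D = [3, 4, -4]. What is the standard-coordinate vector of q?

[6, -3, -6]

The coordinates say q = 3b1 + 4b2 - 4b3; adding the scaled basis vectors gives [6, -3, -6].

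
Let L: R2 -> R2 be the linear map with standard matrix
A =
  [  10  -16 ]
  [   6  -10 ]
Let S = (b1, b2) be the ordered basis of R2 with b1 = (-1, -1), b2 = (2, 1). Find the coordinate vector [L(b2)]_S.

(0, 2)

Column 2 of [L]_S is the S-coordinate vector of L(b2).
In standard coordinates L(b2) = A b2 = (4, 2).
Converting to S: (4, 2) = 0·b1 + 2b2, so the coordinate vector is (0, 2).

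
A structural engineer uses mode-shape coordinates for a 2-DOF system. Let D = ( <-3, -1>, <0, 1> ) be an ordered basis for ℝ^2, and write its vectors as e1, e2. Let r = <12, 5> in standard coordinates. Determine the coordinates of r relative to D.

Write r = c_1 e1 + c_2 e2 and solve for the c_i.
System: -3c_1 + 0c_2 = 12, -c_1 + c_2 = 5; solving gives c_1 = -4, c_2 = 1.
Check: -4e1 + e2 = <12, 5>.

<-4, 1>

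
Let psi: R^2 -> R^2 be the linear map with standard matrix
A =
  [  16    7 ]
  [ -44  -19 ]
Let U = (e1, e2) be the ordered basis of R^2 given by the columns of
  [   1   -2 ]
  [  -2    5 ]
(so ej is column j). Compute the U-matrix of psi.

[[-2, 1], [-2, -1]]

With P the matrix whose columns are e1, e2, [psi]_U = P^(-1) A P.
Column by column: psi(e1) = A e1 = <2, -6>; its U-coordinates <-2, -2> give column 1.
Continuing for each basis vector yields [psi]_U = [[-2, 1], [-2, -1]].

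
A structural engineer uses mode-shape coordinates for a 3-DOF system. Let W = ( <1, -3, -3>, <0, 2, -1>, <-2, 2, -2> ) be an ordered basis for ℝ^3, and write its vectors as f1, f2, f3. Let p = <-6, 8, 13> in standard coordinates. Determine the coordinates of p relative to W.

[p]_W is the unique c with M c = p, where M has columns f1, ..., f3.
Solving this 3x3 system gives c = (-4, -3, 1).
Check: -4f1 - 3f2 + f3 = <-6, 8, 13>.

<-4, -3, 1>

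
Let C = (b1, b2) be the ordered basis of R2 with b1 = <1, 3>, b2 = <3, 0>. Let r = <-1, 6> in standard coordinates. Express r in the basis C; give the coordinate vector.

Write r = c_1 b1 + c_2 b2 and solve for the c_i.
System: c_1 + 3c_2 = -1, 3c_1 + 0c_2 = 6; solving gives c_1 = 2, c_2 = -1.
Check: 2b1 - b2 = <-1, 6>.

<2, -1>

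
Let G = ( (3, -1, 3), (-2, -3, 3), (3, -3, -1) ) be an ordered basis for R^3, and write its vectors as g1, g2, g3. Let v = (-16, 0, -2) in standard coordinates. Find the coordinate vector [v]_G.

[v]_G is the unique c with M c = v, where M has columns g1, ..., g3.
Gaussian elimination on [M | v] yields c = (-3, 2, -1).
Check: -3g1 + 2g2 - g3 = (-16, 0, -2).

(-3, 2, -1)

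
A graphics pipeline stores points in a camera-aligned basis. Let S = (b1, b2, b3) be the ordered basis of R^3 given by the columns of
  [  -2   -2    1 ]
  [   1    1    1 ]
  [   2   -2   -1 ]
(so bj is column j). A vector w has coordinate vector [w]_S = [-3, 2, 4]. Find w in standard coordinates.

The coordinates say w = -3b1 + 2b2 + 4b3; adding the scaled basis vectors gives [6, 3, -14].

[6, 3, -14]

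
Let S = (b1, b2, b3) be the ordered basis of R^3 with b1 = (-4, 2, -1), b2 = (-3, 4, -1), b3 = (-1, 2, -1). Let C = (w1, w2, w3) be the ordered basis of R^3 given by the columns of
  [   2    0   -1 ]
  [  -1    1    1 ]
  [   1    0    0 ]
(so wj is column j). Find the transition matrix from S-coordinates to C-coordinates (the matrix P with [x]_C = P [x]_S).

Take x = bj: its S-coordinates are the j-th standard unit vector, so P e_j — column j of P — equals [bj]_C.
b1 = -w1 - w2 + 2w3, giving column 1 = (-1, -1, 2); repeating for each j gives P = [[-1, -1, -1], [-1, 2, 2], [2, 1, -1]].

[[-1, -1, -1], [-1, 2, 2], [2, 1, -1]]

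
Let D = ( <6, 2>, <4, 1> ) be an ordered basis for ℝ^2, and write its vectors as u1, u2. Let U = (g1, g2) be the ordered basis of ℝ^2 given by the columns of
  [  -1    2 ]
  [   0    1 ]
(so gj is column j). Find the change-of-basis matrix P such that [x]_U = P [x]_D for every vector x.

[[-2, -2], [2, 1]]

Take x = uj: its D-coordinates are the j-th standard unit vector, so P e_j — column j of P — equals [uj]_U.
u1 = -2g1 + 2g2, giving column 1 = <-2, 2>; repeating for each j gives P = [[-2, -2], [2, 1]].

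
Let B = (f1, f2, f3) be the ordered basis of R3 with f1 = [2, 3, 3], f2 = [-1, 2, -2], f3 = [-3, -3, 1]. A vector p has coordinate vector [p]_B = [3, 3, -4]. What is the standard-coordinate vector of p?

p = M [p]_B, where M has columns f1, ..., f3.
Carrying out the matrix-vector product, p = [15, 27, -1].

[15, 27, -1]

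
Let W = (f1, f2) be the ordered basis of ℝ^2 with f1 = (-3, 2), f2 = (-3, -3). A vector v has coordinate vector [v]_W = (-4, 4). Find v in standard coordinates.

(0, -20)

The coordinates say v = -4f1 + 4f2; adding the scaled basis vectors gives (0, -20).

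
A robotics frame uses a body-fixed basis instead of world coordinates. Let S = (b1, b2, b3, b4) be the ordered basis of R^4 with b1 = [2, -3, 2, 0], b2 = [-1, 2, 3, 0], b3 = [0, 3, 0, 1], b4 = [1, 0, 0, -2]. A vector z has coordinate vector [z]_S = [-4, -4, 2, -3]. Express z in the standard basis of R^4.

[-7, 10, -20, 8]

z = M [z]_S, where M has columns b1, ..., b4.
Carrying out the matrix-vector product, z = [-7, 10, -20, 8].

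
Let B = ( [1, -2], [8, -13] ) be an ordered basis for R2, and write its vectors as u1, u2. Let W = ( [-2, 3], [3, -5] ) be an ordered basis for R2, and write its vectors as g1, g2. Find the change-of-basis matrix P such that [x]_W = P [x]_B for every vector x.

Take x = uj: its B-coordinates are the j-th standard unit vector, so P e_j — column j of P — equals [uj]_W.
u1 = g1 + g2, giving column 1 = [1, 1]; repeating for each j gives P = [[1, -1], [1, 2]].

[[1, -1], [1, 2]]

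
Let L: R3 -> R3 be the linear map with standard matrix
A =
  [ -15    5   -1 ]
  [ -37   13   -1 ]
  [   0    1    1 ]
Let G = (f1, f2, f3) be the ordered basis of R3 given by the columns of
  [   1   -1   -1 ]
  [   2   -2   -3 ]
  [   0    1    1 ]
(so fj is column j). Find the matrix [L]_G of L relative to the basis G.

With P the matrix whose columns are f1, ..., f3, [L]_G = P^(-1) A P.
Column by column: L(f1) = A f1 = <-5, -11, 2>; its G-coordinates <-3, 1, 1> give column 1.
Continuing for each basis vector yields [L]_G = [[-3, 3, -3], [1, 1, -3], [1, -2, 1]].

[[-3, 3, -3], [1, 1, -3], [1, -2, 1]]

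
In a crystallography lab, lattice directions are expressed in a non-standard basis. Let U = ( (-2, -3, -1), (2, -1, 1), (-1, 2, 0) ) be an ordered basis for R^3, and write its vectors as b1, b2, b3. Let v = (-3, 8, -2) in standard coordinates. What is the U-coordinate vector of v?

We seek scalars with c_1 b1 + ... + c_3 b3 = v; equivalently solve M c = v where the columns of M are b1, ..., b3.
Row-reducing the augmented matrix [M | v] gives c = (-2, -4, -1).
Check: -2b1 - 4b2 - b3 = (-3, 8, -2).

(-2, -4, -1)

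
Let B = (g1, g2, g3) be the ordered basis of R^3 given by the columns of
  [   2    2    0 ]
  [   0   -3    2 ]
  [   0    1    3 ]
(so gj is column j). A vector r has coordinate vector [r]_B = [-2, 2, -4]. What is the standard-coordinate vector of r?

[0, -14, -10]

r = M [r]_B, where M has columns g1, ..., g3.
Carrying out the matrix-vector product, r = [0, -14, -10].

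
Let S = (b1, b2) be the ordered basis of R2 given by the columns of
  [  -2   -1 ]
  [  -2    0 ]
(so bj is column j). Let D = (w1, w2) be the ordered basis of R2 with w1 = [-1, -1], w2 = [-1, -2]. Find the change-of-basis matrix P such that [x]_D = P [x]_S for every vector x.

Take x = bj: its S-coordinates are the j-th standard unit vector, so P e_j — column j of P — equals [bj]_D.
b1 = 2w1 + 0·w2, giving column 1 = [2, 0]; repeating for each j gives P = [[2, 2], [0, -1]].

[[2, 2], [0, -1]]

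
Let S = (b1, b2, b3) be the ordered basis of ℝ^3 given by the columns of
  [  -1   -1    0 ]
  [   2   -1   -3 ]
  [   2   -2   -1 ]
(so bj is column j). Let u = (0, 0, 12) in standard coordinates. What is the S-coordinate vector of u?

(4, -4, 4)

[u]_S is the unique c with M c = u, where M has columns b1, ..., b3.
Solving this 3x3 system gives c = (4, -4, 4).
Check: 4b1 - 4b2 + 4b3 = (0, 0, 12).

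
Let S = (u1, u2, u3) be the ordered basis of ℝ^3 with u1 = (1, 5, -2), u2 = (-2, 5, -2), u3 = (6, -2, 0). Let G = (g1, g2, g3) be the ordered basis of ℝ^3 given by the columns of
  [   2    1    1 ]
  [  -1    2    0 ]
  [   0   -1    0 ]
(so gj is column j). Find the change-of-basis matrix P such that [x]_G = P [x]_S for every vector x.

[[-1, -1, 2], [2, 2, 0], [1, -2, 2]]

Column j of P is [uj]_G, since P maps S-coordinates to G-coordinates.
Expressing u1 in G: u1 = -g1 + 2g2 + g3, so column 1 of P is (-1, 2, 1).
Doing the same for each uj gives P = [[-1, -1, 2], [2, 2, 0], [1, -2, 2]].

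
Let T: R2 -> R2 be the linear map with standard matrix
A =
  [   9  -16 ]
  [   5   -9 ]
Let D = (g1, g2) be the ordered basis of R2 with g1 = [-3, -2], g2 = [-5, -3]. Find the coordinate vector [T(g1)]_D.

[0, -1]

Column 1 of [T]_D is the D-coordinate vector of T(g1).
In standard coordinates T(g1) = A g1 = [5, 3].
Converting to D: [5, 3] = 0·g1 - g2, so the coordinate vector is [0, -1].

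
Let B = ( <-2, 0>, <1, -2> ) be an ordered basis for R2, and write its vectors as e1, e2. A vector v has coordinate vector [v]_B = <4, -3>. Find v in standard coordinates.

The coordinates say v = 4e1 - 3e2; adding the scaled basis vectors gives <-11, 6>.

<-11, 6>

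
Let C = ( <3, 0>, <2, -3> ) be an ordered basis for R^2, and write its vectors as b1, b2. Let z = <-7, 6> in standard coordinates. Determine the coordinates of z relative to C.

Write z = c_1 b1 + c_2 b2 and solve for the c_i.
System: 3c_1 + 2c_2 = -7, 0c_1 - 3c_2 = 6; solving gives c_1 = -1, c_2 = -2.
Check: -b1 - 2b2 = <-7, 6>.

<-1, -2>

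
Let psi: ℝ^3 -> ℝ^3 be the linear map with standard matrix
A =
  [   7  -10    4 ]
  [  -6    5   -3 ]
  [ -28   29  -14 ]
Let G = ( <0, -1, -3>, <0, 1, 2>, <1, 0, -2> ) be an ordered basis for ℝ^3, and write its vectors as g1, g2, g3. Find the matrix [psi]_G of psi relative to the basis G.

With P the matrix whose columns are g1, ..., g3, [psi]_G = P^(-1) A P.
Column by column: psi(g1) = A g1 = <-2, 4, 13>; its G-coordinates <-1, 3, -2> give column 1.
Continuing for each basis vector yields [psi]_G = [[-1, 1, 2], [3, 0, 2], [-2, -2, -1]].

[[-1, 1, 2], [3, 0, 2], [-2, -2, -1]]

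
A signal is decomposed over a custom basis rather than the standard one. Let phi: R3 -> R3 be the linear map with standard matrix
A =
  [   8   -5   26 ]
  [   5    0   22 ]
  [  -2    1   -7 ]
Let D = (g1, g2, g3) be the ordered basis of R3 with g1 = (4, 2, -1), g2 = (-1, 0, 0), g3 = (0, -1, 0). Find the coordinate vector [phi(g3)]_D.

(1, -1, 2)

Column 3 of [phi]_D is the D-coordinate vector of phi(g3).
In standard coordinates phi(g3) = A g3 = (5, 0, -1).
Converting to D: (5, 0, -1) = g1 - g2 + 2g3, so the coordinate vector is (1, -1, 2).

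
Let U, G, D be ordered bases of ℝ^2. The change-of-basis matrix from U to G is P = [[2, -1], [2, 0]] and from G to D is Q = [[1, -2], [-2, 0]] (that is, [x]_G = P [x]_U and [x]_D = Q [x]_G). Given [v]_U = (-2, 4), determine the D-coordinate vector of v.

(0, 16)

Composing the changes, [v]_D = Q P [v]_U.
Q P = [[-2, -1], [-4, 2]]; applying this to (-2, 4) gives (0, 16).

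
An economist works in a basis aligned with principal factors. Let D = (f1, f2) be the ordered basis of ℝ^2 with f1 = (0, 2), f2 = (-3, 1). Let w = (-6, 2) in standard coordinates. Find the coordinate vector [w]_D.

(0, 2)

[w]_D is the unique c with M c = w, where M has columns f1, f2.
System: 0c_1 - 3c_2 = -6, 2c_1 + c_2 = 2; solving gives c_1 = 0, c_2 = 2.
Check: 0·f1 + 2f2 = (-6, 2).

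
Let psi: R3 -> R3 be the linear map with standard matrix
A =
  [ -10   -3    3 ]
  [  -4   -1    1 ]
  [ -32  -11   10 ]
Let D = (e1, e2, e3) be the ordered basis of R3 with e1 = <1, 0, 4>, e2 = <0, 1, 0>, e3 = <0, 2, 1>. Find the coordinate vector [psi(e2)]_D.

Compute psi(e2) = A e2 = <-3, -1, -11> in standard coordinates.
Then write this in D-coordinates: solve for y in y_1 e1 + ... + y_3 e3 = <-3, -1, -11>.
This gives y = <-3, -3, 1>, which is column 2 of [psi]_D.

<-3, -3, 1>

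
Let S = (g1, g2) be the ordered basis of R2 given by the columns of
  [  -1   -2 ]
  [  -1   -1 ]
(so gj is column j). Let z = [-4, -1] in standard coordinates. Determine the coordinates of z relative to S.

[-2, 3]

[z]_S is the unique c with M c = z, where M has columns g1, g2.
System: -c_1 - 2c_2 = -4, -c_1 - c_2 = -1; solving gives c_1 = -2, c_2 = 3.
Check: -2g1 + 3g2 = [-4, -1].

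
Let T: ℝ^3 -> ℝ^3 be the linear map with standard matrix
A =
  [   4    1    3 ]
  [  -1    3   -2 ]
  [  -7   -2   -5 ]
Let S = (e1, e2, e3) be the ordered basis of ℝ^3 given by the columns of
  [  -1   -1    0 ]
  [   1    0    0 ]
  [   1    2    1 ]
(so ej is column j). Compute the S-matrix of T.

Let P have columns e1, ..., e3. Then [T]_S = P^(-1) A P.
Here det P = 1, so P^(-1) is integer; computing A P first and then P^(-1)(A P) gives [[2, -3, -2], [-2, 1, -1], [2, -2, -1]].

[[2, -3, -2], [-2, 1, -1], [2, -2, -1]]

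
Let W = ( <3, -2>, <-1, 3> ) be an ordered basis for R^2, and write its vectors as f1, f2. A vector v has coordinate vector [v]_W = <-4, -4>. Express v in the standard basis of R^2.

By definition v = -4f1 - 4f2.
Summing componentwise gives <-8, -4>.

<-8, -4>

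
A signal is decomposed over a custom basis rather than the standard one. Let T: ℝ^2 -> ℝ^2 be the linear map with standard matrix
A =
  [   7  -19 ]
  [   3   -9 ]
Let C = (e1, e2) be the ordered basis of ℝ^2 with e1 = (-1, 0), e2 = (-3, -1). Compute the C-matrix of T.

[[-2, 2], [3, 0]]

The j-th column of [T]_C is [T(ej)]_C.
T(e1) = A e1 = (-7, -3) = -2e1 + 3e2, so column 1 is (-2, 3).
Repeating for e2 and assembling the columns gives [[-2, 2], [3, 0]].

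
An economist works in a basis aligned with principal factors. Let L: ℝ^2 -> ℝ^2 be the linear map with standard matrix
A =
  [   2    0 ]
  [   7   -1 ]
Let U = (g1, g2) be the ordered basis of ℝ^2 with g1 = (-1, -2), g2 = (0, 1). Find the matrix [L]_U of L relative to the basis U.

Let P have columns g1, g2. Then [L]_U = P^(-1) A P.
Here det P = -1, so P^(-1) is integer; computing A P first and then P^(-1)(A P) gives [[2, 0], [-1, -1]].

[[2, 0], [-1, -1]]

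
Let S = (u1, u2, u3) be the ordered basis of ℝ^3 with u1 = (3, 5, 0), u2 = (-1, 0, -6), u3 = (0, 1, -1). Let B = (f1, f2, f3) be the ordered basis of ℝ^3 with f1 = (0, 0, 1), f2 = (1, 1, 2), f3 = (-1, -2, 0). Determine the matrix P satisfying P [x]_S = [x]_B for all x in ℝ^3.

[[-2, -2, 1], [1, -2, -1], [-2, -1, -1]]

Column j of P is [uj]_B, since P maps S-coordinates to B-coordinates.
Expressing u1 in B: u1 = -2f1 + f2 - 2f3, so column 1 of P is (-2, 1, -2).
Doing the same for each uj gives P = [[-2, -2, 1], [1, -2, -1], [-2, -1, -1]].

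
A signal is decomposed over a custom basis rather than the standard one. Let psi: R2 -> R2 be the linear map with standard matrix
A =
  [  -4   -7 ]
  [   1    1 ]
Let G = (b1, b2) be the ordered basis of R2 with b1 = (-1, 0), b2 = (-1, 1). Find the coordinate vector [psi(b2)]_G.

Column 2 of [psi]_G is the G-coordinate vector of psi(b2).
In standard coordinates psi(b2) = A b2 = (-3, 0).
Converting to G: (-3, 0) = 3b1 + 0·b2, so the coordinate vector is (3, 0).

(3, 0)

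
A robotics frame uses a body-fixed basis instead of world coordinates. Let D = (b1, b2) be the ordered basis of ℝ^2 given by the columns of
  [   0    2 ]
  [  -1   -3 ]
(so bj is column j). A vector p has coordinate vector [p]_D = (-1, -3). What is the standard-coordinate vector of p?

(-6, 10)

The coordinates say p = -b1 - 3b2; adding the scaled basis vectors gives (-6, 10).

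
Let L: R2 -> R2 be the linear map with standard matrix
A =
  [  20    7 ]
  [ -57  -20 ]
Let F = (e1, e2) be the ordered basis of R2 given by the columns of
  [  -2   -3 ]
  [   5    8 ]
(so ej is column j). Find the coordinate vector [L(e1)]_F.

[-2, 3]

Column 1 of [L]_F is the F-coordinate vector of L(e1).
In standard coordinates L(e1) = A e1 = [-5, 14].
Converting to F: [-5, 14] = -2e1 + 3e2, so the coordinate vector is [-2, 3].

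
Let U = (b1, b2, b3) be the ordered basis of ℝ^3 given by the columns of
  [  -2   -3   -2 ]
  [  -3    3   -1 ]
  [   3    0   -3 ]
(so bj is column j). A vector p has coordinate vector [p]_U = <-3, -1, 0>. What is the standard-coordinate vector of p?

<9, 6, -9>

p = M [p]_U, where M has columns b1, ..., b3.
Carrying out the matrix-vector product, p = <9, 6, -9>.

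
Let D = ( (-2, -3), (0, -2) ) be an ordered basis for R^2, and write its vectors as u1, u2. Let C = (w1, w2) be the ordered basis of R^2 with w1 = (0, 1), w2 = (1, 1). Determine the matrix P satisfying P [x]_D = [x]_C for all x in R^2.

[[-1, -2], [-2, 0]]

Let M have columns uj and N have columns wj. Then for every x, N [x]_C = x = M [x]_D, so P = N^(-1) M.
Since det N = -1, N^(-1) has integer entries; multiplying gives P = [[-1, -2], [-2, 0]].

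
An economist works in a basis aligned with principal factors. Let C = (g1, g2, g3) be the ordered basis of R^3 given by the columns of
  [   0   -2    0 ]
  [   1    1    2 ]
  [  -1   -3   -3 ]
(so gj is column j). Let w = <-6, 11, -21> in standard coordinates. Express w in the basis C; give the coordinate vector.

<0, 3, 4>

We seek scalars with c_1 g1 + ... + c_3 g3 = w; equivalently solve M c = w where the columns of M are g1, ..., g3.
Row-reducing the augmented matrix [M | w] gives c = (0, 3, 4).
Check: 0·g1 + 3g2 + 4g3 = <-6, 11, -21>.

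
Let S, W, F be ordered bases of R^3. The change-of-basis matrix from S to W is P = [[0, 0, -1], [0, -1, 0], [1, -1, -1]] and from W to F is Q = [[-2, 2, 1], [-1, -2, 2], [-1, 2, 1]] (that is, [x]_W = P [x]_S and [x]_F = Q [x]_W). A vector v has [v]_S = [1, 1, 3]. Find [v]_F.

First [v]_W = P [v]_S = [-3, -1, -3].
Then [v]_F = Q [v]_W = [1, -1, -2].

[1, -1, -2]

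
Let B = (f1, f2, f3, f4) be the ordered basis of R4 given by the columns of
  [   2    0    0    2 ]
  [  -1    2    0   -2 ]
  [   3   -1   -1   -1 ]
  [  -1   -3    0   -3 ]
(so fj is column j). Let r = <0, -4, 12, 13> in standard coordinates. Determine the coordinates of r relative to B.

We seek scalars with c_1 f1 + ... + c_4 f4 = r; equivalently solve M c = r where the columns of M are f1, ..., f4.
Gaussian elimination on [M | r] yields c = (2, -3, -1, -2).
Check: 2f1 - 3f2 - f3 - 2f4 = <0, -4, 12, 13>.

<2, -3, -1, -2>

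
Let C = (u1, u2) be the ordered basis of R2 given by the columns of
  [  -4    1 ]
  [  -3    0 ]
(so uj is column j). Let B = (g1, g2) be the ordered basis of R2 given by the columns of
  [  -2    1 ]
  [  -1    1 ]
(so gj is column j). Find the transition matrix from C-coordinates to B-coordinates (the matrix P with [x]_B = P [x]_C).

Column j of P is [uj]_B, since P maps C-coordinates to B-coordinates.
Expressing u1 in B: u1 = g1 - 2g2, so column 1 of P is (1, -2).
Doing the same for each uj gives P = [[1, -1], [-2, -1]].

[[1, -1], [-2, -1]]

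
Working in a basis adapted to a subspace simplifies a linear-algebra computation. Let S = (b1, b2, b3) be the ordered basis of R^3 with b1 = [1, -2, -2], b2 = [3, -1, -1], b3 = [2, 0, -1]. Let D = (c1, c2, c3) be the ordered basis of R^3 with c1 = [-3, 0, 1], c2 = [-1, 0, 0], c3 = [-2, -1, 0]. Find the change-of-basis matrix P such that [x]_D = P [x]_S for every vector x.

[[-2, -1, -1], [1, -2, 1], [2, 1, 0]]

Take x = bj: its S-coordinates are the j-th standard unit vector, so P e_j — column j of P — equals [bj]_D.
b1 = -2c1 + c2 + 2c3, giving column 1 = [-2, 1, 2]; repeating for each j gives P = [[-2, -1, -1], [1, -2, 1], [2, 1, 0]].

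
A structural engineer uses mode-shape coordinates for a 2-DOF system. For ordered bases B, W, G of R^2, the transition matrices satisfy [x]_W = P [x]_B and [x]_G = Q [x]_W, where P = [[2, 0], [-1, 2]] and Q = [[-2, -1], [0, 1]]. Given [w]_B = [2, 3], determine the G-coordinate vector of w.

First [w]_W = P [w]_B = [4, 4].
Then [w]_G = Q [w]_W = [-12, 4].

[-12, 4]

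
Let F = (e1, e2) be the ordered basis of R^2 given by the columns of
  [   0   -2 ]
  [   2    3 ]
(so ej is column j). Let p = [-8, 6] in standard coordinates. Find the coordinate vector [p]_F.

[-3, 4]

We seek scalars with c_1 e1 + c_2 e2 = p; equivalently solve M c = p where the columns of M are e1, e2.
System: 0c_1 - 2c_2 = -8, 2c_1 + 3c_2 = 6; solving gives c_1 = -3, c_2 = 4.
Check: -3e1 + 4e2 = [-8, 6].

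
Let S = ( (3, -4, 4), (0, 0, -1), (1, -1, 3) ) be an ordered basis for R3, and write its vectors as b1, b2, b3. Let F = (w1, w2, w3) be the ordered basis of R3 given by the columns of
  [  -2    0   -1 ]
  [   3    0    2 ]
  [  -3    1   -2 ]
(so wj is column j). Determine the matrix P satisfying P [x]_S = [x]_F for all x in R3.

Let M have columns bj and N have columns wj. Then for every x, N [x]_F = x = M [x]_S, so P = N^(-1) M.
Since det N = 1, N^(-1) has integer entries; multiplying gives P = [[-2, 0, -1], [0, -1, 2], [1, 0, 1]].

[[-2, 0, -1], [0, -1, 2], [1, 0, 1]]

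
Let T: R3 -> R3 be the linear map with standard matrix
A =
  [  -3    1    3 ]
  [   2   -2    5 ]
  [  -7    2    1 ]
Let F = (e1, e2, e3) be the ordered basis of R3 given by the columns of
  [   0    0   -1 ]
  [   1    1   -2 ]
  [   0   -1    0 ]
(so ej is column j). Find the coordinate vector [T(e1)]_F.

Column 1 of [T]_F is the F-coordinate vector of T(e1).
In standard coordinates T(e1) = A e1 = [1, -2, 2].
Converting to F: [1, -2, 2] = -2e1 - 2e2 - e3, so the coordinate vector is [-2, -2, -1].

[-2, -2, -1]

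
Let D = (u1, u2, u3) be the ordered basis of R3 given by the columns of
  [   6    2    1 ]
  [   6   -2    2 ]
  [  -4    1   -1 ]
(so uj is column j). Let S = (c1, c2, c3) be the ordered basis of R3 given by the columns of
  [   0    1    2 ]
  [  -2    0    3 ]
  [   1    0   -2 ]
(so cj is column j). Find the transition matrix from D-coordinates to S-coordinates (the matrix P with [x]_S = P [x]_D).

[[0, 1, -1], [2, 2, 1], [2, 0, 0]]

Column j of P is [uj]_S, since P maps D-coordinates to S-coordinates.
Expressing u1 in S: u1 = 0·c1 + 2c2 + 2c3, so column 1 of P is <0, 2, 2>.
Doing the same for each uj gives P = [[0, 1, -1], [2, 2, 1], [2, 0, 0]].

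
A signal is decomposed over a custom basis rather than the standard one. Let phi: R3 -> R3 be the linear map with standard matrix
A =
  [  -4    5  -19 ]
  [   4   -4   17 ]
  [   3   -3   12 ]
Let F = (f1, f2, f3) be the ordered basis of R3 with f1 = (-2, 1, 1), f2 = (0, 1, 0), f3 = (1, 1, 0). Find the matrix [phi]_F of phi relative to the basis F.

[[3, -3, 0], [2, 0, -1], [0, -1, 1]]

Let P have columns f1, ..., f3. Then [phi]_F = P^(-1) A P.
Here det P = -1, so P^(-1) is integer; computing A P first and then P^(-1)(A P) gives [[3, -3, 0], [2, 0, -1], [0, -1, 1]].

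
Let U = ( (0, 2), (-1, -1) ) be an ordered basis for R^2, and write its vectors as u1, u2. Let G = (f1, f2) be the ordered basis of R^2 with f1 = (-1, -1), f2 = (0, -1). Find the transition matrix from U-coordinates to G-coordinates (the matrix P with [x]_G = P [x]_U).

Let M have columns uj and N have columns fj. Then for every x, N [x]_G = x = M [x]_U, so P = N^(-1) M.
Since det N = 1, N^(-1) has integer entries; multiplying gives P = [[0, 1], [-2, 0]].

[[0, 1], [-2, 0]]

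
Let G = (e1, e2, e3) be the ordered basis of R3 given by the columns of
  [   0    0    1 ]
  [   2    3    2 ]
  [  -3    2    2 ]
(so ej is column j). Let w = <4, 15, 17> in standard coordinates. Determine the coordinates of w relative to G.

<-1, 3, 4>

We seek scalars with c_1 e1 + ... + c_3 e3 = w; equivalently solve M c = w where the columns of M are e1, ..., e3.
Row-reducing the augmented matrix [M | w] gives c = (-1, 3, 4).
Check: -e1 + 3e2 + 4e3 = <4, 15, 17>.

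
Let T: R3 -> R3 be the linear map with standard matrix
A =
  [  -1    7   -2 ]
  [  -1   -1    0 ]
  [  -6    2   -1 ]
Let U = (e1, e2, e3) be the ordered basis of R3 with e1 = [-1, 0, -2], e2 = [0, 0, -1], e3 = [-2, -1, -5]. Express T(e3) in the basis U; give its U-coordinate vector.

Compute T(e3) = A e3 = [5, 3, 15] in standard coordinates.
Then write this in U-coordinates: solve for y in y_1 e1 + ... + y_3 e3 = [5, 3, 15].
This gives y = [1, -2, -3], which is column 3 of [T]_U.

[1, -2, -3]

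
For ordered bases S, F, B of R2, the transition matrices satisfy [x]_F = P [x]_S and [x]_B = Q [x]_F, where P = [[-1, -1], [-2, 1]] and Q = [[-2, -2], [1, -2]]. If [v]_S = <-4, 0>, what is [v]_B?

<-24, -12>

Apply P to get F-coordinates <4, 8>, then Q to get B-coordinates.
The result is [v]_B = <-24, -12>.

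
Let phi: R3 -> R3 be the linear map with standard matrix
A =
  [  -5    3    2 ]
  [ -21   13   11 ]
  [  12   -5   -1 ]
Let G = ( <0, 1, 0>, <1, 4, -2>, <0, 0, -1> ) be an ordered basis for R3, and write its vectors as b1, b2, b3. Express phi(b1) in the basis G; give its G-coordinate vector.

Column 1 of [phi]_G is the G-coordinate vector of phi(b1).
In standard coordinates phi(b1) = A b1 = <3, 13, -5>.
Converting to G: <3, 13, -5> = b1 + 3b2 - b3, so the coordinate vector is <1, 3, -1>.

<1, 3, -1>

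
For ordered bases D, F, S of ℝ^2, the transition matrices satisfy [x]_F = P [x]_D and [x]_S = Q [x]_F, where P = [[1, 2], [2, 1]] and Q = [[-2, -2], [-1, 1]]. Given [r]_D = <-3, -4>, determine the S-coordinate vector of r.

<42, 1>

First [r]_F = P [r]_D = <-11, -10>.
Then [r]_S = Q [r]_F = <42, 1>.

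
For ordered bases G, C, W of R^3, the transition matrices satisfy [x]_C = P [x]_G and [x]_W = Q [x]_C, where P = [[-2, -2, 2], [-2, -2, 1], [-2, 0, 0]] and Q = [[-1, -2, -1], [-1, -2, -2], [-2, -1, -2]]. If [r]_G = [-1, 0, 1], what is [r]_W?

[-12, -14, -15]

First [r]_C = P [r]_G = [4, 3, 2].
Then [r]_W = Q [r]_C = [-12, -14, -15].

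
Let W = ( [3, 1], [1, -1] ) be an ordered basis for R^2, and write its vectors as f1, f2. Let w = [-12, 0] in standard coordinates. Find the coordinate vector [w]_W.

Write w = c_1 f1 + c_2 f2 and solve for the c_i.
System: 3c_1 + c_2 = -12, c_1 - c_2 = 0; solving gives c_1 = -3, c_2 = -3.
Check: -3f1 - 3f2 = [-12, 0].

[-3, -3]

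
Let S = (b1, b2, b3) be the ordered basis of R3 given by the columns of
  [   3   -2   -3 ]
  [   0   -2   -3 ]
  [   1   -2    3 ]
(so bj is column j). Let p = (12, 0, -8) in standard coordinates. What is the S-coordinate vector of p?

(4, 3, -2)

Write p = c_1 b1 + ... + c_3 b3 and solve for the c_i.
Row-reducing the augmented matrix [M | p] gives c = (4, 3, -2).
Check: 4b1 + 3b2 - 2b3 = (12, 0, -8).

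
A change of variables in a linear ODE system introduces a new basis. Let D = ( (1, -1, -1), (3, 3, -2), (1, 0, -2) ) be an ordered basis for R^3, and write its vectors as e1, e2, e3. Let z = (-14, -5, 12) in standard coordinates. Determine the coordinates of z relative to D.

(-4, -3, -1)

We seek scalars with c_1 e1 + ... + c_3 e3 = z; equivalently solve M c = z where the columns of M are e1, ..., e3.
Gaussian elimination on [M | z] yields c = (-4, -3, -1).
Check: -4e1 - 3e2 - e3 = (-14, -5, 12).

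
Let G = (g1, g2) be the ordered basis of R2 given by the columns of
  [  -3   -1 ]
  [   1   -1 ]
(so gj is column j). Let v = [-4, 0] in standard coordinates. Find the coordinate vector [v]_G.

[1, 1]

Write v = c_1 g1 + c_2 g2 and solve for the c_i.
System: -3c_1 - c_2 = -4, c_1 - c_2 = 0; solving gives c_1 = 1, c_2 = 1.
Check: g1 + g2 = [-4, 0].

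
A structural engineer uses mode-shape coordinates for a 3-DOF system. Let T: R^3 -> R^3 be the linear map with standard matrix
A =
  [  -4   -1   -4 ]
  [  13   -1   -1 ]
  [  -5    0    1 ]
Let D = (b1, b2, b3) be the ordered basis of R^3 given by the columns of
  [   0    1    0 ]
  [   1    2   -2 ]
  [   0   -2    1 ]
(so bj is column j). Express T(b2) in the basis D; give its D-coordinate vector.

[3, 2, -3]

Compute T(b2) = A b2 = [2, 13, -7] in standard coordinates.
Then write this in D-coordinates: solve for y in y_1 b1 + ... + y_3 b3 = [2, 13, -7].
This gives y = [3, 2, -3], which is column 2 of [T]_D.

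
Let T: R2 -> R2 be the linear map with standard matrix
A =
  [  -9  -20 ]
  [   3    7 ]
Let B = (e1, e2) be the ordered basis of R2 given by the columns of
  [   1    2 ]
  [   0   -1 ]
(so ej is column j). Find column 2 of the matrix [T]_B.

(0, 1)

Compute T(e2) = A e2 = (2, -1) in standard coordinates.
Then write this in B-coordinates: solve for y in y_1 e1 + y_2 e2 = (2, -1).
This gives y = (0, 1), which is column 2 of [T]_B.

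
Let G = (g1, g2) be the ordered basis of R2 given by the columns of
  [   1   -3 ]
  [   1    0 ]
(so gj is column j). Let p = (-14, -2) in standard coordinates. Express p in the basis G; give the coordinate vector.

[p]_G is the unique c with M c = p, where M has columns g1, g2.
System: c_1 - 3c_2 = -14, c_1 + 0c_2 = -2; solving gives c_1 = -2, c_2 = 4.
Check: -2g1 + 4g2 = (-14, -2).

(-2, 4)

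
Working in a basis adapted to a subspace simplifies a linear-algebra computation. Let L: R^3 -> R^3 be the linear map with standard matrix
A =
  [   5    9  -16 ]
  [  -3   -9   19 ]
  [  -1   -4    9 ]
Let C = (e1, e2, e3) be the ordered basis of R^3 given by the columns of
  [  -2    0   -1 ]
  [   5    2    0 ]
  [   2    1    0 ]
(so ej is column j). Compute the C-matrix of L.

Let P have columns e1, ..., e3. Then [L]_C = P^(-1) A P.
Here det P = -1, so P^(-1) is integer; computing A P first and then P^(-1)(A P) gives [[-1, -1, 1], [2, 3, -1], [-1, 0, 3]].

[[-1, -1, 1], [2, 3, -1], [-1, 0, 3]]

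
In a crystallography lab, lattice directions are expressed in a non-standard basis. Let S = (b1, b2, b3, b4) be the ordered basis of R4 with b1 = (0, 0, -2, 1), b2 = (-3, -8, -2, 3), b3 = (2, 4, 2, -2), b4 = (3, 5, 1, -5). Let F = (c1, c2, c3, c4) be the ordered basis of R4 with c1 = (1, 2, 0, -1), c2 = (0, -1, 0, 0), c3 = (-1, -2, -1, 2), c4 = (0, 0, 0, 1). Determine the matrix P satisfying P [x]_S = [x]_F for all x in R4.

[[2, -1, 0, 2], [0, 2, 0, 1], [2, 2, -2, -1], [-1, -2, 2, -1]]

Take x = bj: its S-coordinates are the j-th standard unit vector, so P e_j — column j of P — equals [bj]_F.
b1 = 2c1 + 0·c2 + 2c3 - c4, giving column 1 = (2, 0, 2, -1); repeating for each j gives P = [[2, -1, 0, 2], [0, 2, 0, 1], [2, 2, -2, -1], [-1, -2, 2, -1]].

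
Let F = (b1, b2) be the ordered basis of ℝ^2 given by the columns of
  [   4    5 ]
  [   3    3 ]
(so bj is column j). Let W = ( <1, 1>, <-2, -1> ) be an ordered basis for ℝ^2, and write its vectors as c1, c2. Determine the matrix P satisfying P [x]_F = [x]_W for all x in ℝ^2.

Column j of P is [bj]_W, since P maps F-coordinates to W-coordinates.
Expressing b1 in W: b1 = 2c1 - c2, so column 1 of P is <2, -1>.
Doing the same for each bj gives P = [[2, 1], [-1, -2]].

[[2, 1], [-1, -2]]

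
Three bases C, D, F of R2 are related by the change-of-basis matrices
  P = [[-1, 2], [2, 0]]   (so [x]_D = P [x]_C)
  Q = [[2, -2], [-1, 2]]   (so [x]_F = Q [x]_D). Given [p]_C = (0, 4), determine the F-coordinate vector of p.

First [p]_D = P [p]_C = (8, 0).
Then [p]_F = Q [p]_D = (16, -8).

(16, -8)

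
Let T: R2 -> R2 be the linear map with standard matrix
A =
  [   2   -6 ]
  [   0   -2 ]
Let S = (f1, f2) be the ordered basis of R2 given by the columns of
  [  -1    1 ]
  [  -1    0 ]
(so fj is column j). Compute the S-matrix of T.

Let P have columns f1, f2. Then [T]_S = P^(-1) A P.
Here det P = 1, so P^(-1) is integer; computing A P first and then P^(-1)(A P) gives [[-2, 0], [2, 2]].

[[-2, 0], [2, 2]]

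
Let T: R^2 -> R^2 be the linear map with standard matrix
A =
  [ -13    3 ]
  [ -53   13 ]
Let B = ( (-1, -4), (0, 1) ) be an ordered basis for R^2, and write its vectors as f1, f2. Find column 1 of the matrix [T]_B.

(-1, -3)

Column 1 of [T]_B is the B-coordinate vector of T(f1).
In standard coordinates T(f1) = A f1 = (1, 1).
Converting to B: (1, 1) = -f1 - 3f2, so the coordinate vector is (-1, -3).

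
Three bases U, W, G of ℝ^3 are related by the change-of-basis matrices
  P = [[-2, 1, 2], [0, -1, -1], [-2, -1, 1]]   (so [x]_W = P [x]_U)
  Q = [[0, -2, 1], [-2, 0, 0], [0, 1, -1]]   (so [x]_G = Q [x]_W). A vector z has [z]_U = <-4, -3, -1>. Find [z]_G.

First [z]_W = P [z]_U = <3, 4, 10>.
Then [z]_G = Q [z]_W = <2, -6, -6>.

<2, -6, -6>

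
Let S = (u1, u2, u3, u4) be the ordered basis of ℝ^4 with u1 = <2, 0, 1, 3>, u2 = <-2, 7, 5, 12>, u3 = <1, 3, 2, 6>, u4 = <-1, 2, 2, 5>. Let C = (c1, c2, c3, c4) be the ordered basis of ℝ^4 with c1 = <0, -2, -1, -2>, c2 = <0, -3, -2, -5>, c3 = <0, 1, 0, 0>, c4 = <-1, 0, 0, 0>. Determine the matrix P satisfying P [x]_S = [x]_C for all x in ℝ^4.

[[1, -1, 2, 0], [-1, -2, -2, -1], [-1, -1, 1, -1], [-2, 2, -1, 1]]

Let M have columns uj and N have columns cj. Then for every x, N [x]_C = x = M [x]_S, so P = N^(-1) M.
Since det N = 1, N^(-1) has integer entries; multiplying gives P = [[1, -1, 2, 0], [-1, -2, -2, -1], [-1, -1, 1, -1], [-2, 2, -1, 1]].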